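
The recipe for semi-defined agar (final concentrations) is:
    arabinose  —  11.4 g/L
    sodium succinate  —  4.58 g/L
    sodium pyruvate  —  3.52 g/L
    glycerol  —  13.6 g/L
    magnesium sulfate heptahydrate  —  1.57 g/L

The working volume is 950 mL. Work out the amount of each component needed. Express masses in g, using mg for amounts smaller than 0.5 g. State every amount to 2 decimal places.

arabinose 10.83 g; sodium succinate 4.35 g; sodium pyruvate 3.34 g; glycerol 12.92 g; magnesium sulfate heptahydrate 1.49 g

Target volume = 950 mL = 0.95 L.
arabinose: 11.4 g/L × 0.95 L = 10.83 g
sodium succinate: 4.58 g/L × 0.95 L = 4.35 g
sodium pyruvate: 3.52 g/L × 0.95 L = 3.34 g
glycerol: 13.6 g/L × 0.95 L = 12.92 g
magnesium sulfate heptahydrate: 1.57 g/L × 0.95 L = 1.49 g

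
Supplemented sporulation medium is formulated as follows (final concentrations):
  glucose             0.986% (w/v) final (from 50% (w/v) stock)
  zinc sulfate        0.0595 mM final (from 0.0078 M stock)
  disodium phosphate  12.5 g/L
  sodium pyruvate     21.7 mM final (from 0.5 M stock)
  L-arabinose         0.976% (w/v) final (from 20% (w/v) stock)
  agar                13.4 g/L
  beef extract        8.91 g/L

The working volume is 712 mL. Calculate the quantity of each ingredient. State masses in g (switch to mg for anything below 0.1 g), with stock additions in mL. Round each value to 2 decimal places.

glucose 14.04 mL; zinc sulfate 5.43 mL; disodium phosphate 8.90 g; sodium pyruvate 30.90 mL; L-arabinose 34.75 mL; agar 9.54 g; beef extract 6.34 g

Working volume: 712 mL = 0.712 L.
glucose: C1V1 = C2V2 → 0.986% ÷ 50% × 712 mL = 14.04 mL
zinc sulfate: C1V1 = C2V2 → 0.0595 mM × 712 mL ÷ 7.8 mM = 5.43 mL
disodium phosphate: 12.5 g/L × 0.712 L = 8.90 g
sodium pyruvate: C1V1 = C2V2 → 21.7 mM × 712 mL ÷ 500 mM = 30.90 mL
L-arabinose: V = C2·V2/C1 = 0.976% ÷ 20% × 712 mL = 34.75 mL
agar: 13.4 g/L × 0.712 L = 9.54 g
beef extract: 8.91 g/L × 0.712 L = 6.34 g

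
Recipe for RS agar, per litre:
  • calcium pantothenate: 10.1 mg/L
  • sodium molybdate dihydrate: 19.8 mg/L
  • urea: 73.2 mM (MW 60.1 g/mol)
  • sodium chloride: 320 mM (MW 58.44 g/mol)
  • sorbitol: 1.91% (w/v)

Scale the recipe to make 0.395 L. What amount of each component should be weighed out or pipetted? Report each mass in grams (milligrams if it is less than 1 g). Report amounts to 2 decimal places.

Scale factor relative to 1 L: 0.395.
calcium pantothenate: 10.1 mg/L × 0.395 L = 3.99 mg
sodium molybdate dihydrate: 19.8 mg/L × 0.395 L = 7.82 mg
urea: 73.2 mmol/L × 60.1 g/mol × 0.395 L ÷ 1000 = 1.74 g
sodium chloride: 320 mmol/L × 58.44 g/mol × 0.395 L ÷ 1000 = 7.39 g
sorbitol: 1.91 g per 100 mL × 395 mL ÷ 100 = 7.54 g

calcium pantothenate 3.99 mg; sodium molybdate dihydrate 7.82 mg; urea 1.74 g; sodium chloride 7.39 g; sorbitol 7.54 g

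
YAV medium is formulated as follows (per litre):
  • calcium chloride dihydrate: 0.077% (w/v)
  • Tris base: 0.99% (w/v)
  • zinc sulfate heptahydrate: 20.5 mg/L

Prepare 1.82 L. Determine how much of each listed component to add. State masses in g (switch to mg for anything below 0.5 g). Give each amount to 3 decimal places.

Scale factor relative to 1 L: 1.82.
calcium chloride dihydrate: 0.077 g per 100 mL × 1820 mL ÷ 100 = 1.401 g
Tris base: 0.99 g per 100 mL × 1820 mL ÷ 100 = 18.018 g
zinc sulfate heptahydrate: 20.5 mg/L × 1.82 L = 37.310 mg

calcium chloride dihydrate 1.401 g; Tris base 18.018 g; zinc sulfate heptahydrate 37.310 mg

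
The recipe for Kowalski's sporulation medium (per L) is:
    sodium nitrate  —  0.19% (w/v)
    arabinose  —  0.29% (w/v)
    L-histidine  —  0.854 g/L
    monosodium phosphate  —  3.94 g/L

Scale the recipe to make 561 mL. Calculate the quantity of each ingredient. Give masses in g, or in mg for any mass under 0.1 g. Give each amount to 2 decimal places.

sodium nitrate 1.07 g; arabinose 1.63 g; L-histidine 0.48 g; monosodium phosphate 2.21 g

Working volume: 561 mL = 0.561 L.
sodium nitrate: 0.19 g per 100 mL × 561 mL ÷ 100 = 1.07 g
arabinose: 0.29 g per 100 mL × 561 mL ÷ 100 = 1.63 g
L-histidine: 0.854 g/L × 0.561 L = 0.48 g
monosodium phosphate: 3.94 g/L × 0.561 L = 2.21 g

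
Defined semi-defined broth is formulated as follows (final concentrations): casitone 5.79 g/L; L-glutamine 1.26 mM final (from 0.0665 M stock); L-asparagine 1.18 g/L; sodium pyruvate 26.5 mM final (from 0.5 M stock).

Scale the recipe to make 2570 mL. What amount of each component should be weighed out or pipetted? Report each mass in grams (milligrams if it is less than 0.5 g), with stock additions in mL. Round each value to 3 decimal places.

Target volume = 2570 mL = 2.57 L.
casitone: 5.79 g/L × 2.57 L = 14.880 g
L-glutamine: dilute stock: 1.26 mM × 2570 mL ÷ 66.5 mM = 48.695 mL
L-asparagine: 1.18 g/L × 2.57 L = 3.033 g
sodium pyruvate: dilute stock: 26.5 mM × 2570 mL ÷ 500 mM = 136.210 mL

casitone 14.880 g; L-glutamine 48.695 mL; L-asparagine 3.033 g; sodium pyruvate 136.210 mL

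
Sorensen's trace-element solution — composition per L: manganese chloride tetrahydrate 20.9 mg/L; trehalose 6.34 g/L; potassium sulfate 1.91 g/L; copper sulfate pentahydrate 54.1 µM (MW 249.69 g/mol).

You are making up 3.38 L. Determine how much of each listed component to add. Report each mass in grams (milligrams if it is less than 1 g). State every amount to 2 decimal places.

manganese chloride tetrahydrate 70.64 mg; trehalose 21.43 g; potassium sulfate 6.46 g; copper sulfate pentahydrate 45.66 mg

Working volume: 3.38 L.
manganese chloride tetrahydrate: 20.9 mg/L × 3.38 L = 70.64 mg
trehalose: 6.34 g/L × 3.38 L = 21.43 g
potassium sulfate: 1.91 g/L × 3.38 L = 6.46 g
copper sulfate pentahydrate: 54.1 µmol/L × 249.69 g/mol × 3.38 L ÷ 1000 = 45.66 mg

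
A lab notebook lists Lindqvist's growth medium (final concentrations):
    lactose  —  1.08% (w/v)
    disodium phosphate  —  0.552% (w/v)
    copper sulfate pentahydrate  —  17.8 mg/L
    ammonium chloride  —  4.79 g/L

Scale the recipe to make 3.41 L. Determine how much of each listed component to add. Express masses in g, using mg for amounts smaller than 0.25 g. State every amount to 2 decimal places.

Working volume: 3.41 L.
lactose: 1.08% w/v = 10.8 g/L → 10.8 × 3.41 L = 36.83 g
disodium phosphate: 0.552% w/v = 5.52 g/L → 5.52 × 3.41 L = 18.82 g
copper sulfate pentahydrate: 17.8 mg/L × 3.41 L = 60.70 mg
ammonium chloride: 4.79 g/L × 3.41 L = 16.33 g

lactose 36.83 g; disodium phosphate 18.82 g; copper sulfate pentahydrate 60.70 mg; ammonium chloride 16.33 g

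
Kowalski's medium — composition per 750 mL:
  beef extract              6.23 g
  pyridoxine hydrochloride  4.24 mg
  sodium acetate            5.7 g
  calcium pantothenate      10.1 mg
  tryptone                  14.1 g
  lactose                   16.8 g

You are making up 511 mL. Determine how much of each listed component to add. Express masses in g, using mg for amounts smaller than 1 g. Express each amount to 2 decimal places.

beef extract 4.24 g; pyridoxine hydrochloride 2.89 mg; sodium acetate 3.88 g; calcium pantothenate 6.88 mg; tryptone 9.61 g; lactose 11.45 g

Scale factor = 511 mL / 750 mL = 0.681333.
beef extract: 6.23 g × (511 mL / 750 mL) = 4.24 g
pyridoxine hydrochloride: 4.24 mg × (511 mL / 750 mL) = 2.89 mg
sodium acetate: 5.7 g × (511 mL / 750 mL) = 3.88 g
calcium pantothenate: 10.1 mg × (511 mL / 750 mL) = 6.88 mg
tryptone: 14.1 g × (511 mL / 750 mL) = 9.61 g
lactose: 16.8 g × (511 mL / 750 mL) = 11.45 g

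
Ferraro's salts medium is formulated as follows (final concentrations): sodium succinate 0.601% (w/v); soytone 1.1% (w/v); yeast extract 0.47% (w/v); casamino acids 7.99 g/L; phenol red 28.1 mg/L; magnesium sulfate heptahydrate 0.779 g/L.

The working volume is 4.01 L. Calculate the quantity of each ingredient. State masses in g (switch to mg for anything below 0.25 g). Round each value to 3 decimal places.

sodium succinate 24.100 g; soytone 44.110 g; yeast extract 18.847 g; casamino acids 32.040 g; phenol red 112.681 mg; magnesium sulfate heptahydrate 3.124 g

Working volume: 4.01 L.
sodium succinate: 0.601 g per 100 mL × 4010 mL ÷ 100 = 24.100 g
soytone: 1.1 g per 100 mL × 4010 mL ÷ 100 = 44.110 g
yeast extract: 0.47 g per 100 mL × 4010 mL ÷ 100 = 18.847 g
casamino acids: 7.99 g/L × 4.01 L = 32.040 g
phenol red: 28.1 mg/L × 4.01 L = 112.681 mg
magnesium sulfate heptahydrate: 0.779 g/L × 4.01 L = 3.124 g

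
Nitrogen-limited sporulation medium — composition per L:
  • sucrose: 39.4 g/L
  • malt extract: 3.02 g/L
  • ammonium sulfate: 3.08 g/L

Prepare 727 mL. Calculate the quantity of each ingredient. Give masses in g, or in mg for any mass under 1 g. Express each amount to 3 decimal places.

Target volume = 727 mL = 0.727 L.
sucrose: 39.4 g/L × 0.727 L = 28.644 g
malt extract: 3.02 g/L × 0.727 L = 2.196 g
ammonium sulfate: 3.08 g/L × 0.727 L = 2.239 g

sucrose 28.644 g; malt extract 2.196 g; ammonium sulfate 2.239 g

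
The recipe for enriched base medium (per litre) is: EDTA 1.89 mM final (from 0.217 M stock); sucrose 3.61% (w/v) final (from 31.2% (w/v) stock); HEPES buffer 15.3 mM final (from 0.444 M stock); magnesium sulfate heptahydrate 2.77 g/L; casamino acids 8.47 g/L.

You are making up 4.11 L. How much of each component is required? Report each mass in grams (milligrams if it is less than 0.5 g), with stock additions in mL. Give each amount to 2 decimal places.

EDTA 35.80 mL; sucrose 475.55 mL; HEPES buffer 141.63 mL; magnesium sulfate heptahydrate 11.38 g; casamino acids 34.81 g

Scale factor relative to 1 L: 4.11.
EDTA: V = C2·V2/C1 = 1.89 mM × 4110 mL ÷ 217 mM = 35.80 mL
sucrose: V = C2·V2/C1 = 3.61% ÷ 31.2% × 4110 mL = 475.55 mL
HEPES buffer: V = C2·V2/C1 = 15.3 mM × 4110 mL ÷ 444 mM = 141.63 mL
magnesium sulfate heptahydrate: 2.77 g/L × 4.11 L = 11.38 g
casamino acids: 8.47 g/L × 4.11 L = 34.81 g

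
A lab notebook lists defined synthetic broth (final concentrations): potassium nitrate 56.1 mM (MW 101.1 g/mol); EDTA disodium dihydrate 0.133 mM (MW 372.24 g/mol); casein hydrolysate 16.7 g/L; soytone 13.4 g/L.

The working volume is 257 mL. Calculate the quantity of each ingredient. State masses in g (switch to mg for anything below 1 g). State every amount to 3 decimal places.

Working volume: 257 mL = 0.257 L.
potassium nitrate: 56.1 mmol/L × 101.1 g/mol × 0.257 L ÷ 1000 = 1.458 g
EDTA disodium dihydrate: 0.133 mmol/L × 372.24 mg/mmol × 0.257 L = 12.724 mg
casein hydrolysate: 16.7 g/L × 0.257 L = 4.292 g
soytone: 13.4 g/L × 0.257 L = 3.444 g

potassium nitrate 1.458 g; EDTA disodium dihydrate 12.724 mg; casein hydrolysate 4.292 g; soytone 3.444 g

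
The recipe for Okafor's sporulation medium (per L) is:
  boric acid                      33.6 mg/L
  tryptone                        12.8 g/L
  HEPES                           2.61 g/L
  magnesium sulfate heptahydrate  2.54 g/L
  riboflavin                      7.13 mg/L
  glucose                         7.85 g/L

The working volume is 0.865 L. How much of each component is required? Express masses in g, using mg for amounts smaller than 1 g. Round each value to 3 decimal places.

boric acid 29.064 mg; tryptone 11.072 g; HEPES 2.258 g; magnesium sulfate heptahydrate 2.197 g; riboflavin 6.167 mg; glucose 6.790 g

Working volume: 0.865 L.
boric acid: 33.6 mg/L × 0.865 L = 29.064 mg
tryptone: 12.8 g/L × 0.865 L = 11.072 g
HEPES: 2.61 g/L × 0.865 L = 2.258 g
magnesium sulfate heptahydrate: 2.54 g/L × 0.865 L = 2.197 g
riboflavin: 7.13 mg/L × 0.865 L = 6.167 mg
glucose: 7.85 g/L × 0.865 L = 6.790 g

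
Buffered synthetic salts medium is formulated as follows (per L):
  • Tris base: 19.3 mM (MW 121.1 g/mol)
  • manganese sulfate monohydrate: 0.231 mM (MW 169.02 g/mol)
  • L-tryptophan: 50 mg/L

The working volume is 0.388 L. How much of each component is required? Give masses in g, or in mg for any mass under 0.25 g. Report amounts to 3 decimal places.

Working volume: 0.388 L.
Tris base: 19.3 mmol/L × 121.1 g/mol × 0.388 L ÷ 1000 = 0.907 g
manganese sulfate monohydrate: 0.231 mmol/L × 169.02 mg/mmol × 0.388 L = 15.149 mg
L-tryptophan: 50 mg/L × 0.388 L = 19.400 mg

Tris base 0.907 g; manganese sulfate monohydrate 15.149 mg; L-tryptophan 19.400 mg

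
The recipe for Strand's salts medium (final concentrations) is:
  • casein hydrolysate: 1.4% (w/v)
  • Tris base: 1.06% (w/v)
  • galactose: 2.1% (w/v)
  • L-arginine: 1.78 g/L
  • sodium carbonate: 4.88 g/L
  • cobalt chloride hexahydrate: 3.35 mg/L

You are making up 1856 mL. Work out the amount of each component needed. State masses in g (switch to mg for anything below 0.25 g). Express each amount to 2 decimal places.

casein hydrolysate 25.98 g; Tris base 19.67 g; galactose 38.98 g; L-arginine 3.30 g; sodium carbonate 9.06 g; cobalt chloride hexahydrate 6.22 mg

Target volume = 1856 mL = 1.856 L.
casein hydrolysate: 1.4% w/v = 14 g/L → 14 × 1.856 L = 25.98 g
Tris base: 1.06% w/v = 10.6 g/L → 10.6 × 1.856 L = 19.67 g
galactose: 2.1 g per 100 mL × 1856 mL ÷ 100 = 38.98 g
L-arginine: 1.78 g/L × 1.856 L = 3.30 g
sodium carbonate: 4.88 g/L × 1.856 L = 9.06 g
cobalt chloride hexahydrate: 3.35 mg/L × 1.856 L = 6.22 mg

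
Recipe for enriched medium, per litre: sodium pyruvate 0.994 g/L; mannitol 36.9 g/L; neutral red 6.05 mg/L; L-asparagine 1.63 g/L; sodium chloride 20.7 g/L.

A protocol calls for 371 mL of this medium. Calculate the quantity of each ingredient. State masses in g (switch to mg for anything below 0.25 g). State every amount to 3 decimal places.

Working volume: 371 mL = 0.371 L.
sodium pyruvate: 0.994 g/L × 0.371 L = 0.369 g
mannitol: 36.9 g/L × 0.371 L = 13.690 g
neutral red: 6.05 mg/L × 0.371 L = 2.245 mg
L-asparagine: 1.63 g/L × 0.371 L = 0.605 g
sodium chloride: 20.7 g/L × 0.371 L = 7.680 g

sodium pyruvate 0.369 g; mannitol 13.690 g; neutral red 2.245 mg; L-asparagine 0.605 g; sodium chloride 7.680 g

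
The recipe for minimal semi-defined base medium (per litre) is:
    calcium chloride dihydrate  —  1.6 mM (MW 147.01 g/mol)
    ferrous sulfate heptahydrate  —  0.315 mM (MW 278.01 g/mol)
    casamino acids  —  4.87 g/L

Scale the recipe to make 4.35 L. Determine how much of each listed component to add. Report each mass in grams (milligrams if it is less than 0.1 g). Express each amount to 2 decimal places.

calcium chloride dihydrate 1.02 g; ferrous sulfate heptahydrate 0.38 g; casamino acids 21.18 g

Working volume: 4.35 L.
calcium chloride dihydrate: 1.6 mmol/L × 147.01 g/mol × 4.35 L ÷ 1000 = 1.02 g
ferrous sulfate heptahydrate: 0.315 mmol/L × 278.01 g/mol × 4.35 L ÷ 1000 = 0.38 g
casamino acids: 4.87 g/L × 4.35 L = 21.18 g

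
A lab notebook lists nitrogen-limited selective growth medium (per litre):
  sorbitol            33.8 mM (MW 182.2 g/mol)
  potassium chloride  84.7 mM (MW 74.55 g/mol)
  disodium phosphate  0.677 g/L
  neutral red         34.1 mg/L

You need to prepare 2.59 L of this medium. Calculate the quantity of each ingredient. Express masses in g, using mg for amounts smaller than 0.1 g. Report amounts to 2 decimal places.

Working volume: 2.59 L.
sorbitol: 33.8 mmol/L × 182.2 g/mol × 2.59 L ÷ 1000 = 15.95 g
potassium chloride: 84.7 mmol/L × 74.55 g/mol × 2.59 L ÷ 1000 = 16.35 g
disodium phosphate: 0.677 g/L × 2.59 L = 1.75 g
neutral red: 34.1 mg/L × 2.59 L = 88.32 mg

sorbitol 15.95 g; potassium chloride 16.35 g; disodium phosphate 1.75 g; neutral red 88.32 mg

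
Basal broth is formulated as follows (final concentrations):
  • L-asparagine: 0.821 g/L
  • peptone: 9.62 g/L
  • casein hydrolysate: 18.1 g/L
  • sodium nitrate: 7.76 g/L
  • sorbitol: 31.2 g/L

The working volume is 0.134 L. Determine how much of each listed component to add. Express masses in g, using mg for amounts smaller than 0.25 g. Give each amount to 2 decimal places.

L-asparagine 110.01 mg; peptone 1.29 g; casein hydrolysate 2.43 g; sodium nitrate 1.04 g; sorbitol 4.18 g

Working volume: 0.134 L.
L-asparagine: 0.821 g/L × 0.134 L = 0.110014 g = 110.01 mg
peptone: 9.62 g/L × 0.134 L = 1.29 g
casein hydrolysate: 18.1 g/L × 0.134 L = 2.43 g
sodium nitrate: 7.76 g/L × 0.134 L = 1.04 g
sorbitol: 31.2 g/L × 0.134 L = 4.18 g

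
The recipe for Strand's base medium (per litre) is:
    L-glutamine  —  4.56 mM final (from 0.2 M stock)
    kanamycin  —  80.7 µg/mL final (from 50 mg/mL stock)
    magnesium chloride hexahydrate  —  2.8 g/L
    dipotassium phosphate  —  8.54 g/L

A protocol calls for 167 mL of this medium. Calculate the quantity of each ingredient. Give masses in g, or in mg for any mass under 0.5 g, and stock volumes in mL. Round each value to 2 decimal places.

L-glutamine 3.81 mL; kanamycin 0.27 mL; magnesium chloride hexahydrate 467.60 mg; dipotassium phosphate 1.43 g

Working volume: 167 mL = 0.167 L.
L-glutamine: dilute stock: 4.56 mM × 167 mL ÷ 200 mM = 3.81 mL
kanamycin: dilute stock: 80.7 µg/mL × 167 mL ÷ 50000 µg/mL = 0.27 mL
magnesium chloride hexahydrate: 2.8 g/L × 0.167 L = 0.4676 g = 467.60 mg
dipotassium phosphate: 8.54 g/L × 0.167 L = 1.43 g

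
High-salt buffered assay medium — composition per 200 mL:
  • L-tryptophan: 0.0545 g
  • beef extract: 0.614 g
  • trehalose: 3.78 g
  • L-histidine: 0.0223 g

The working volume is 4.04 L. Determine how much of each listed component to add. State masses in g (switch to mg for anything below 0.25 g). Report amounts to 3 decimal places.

Scale factor = 4040 mL / 200 mL = 20.2.
L-tryptophan: 0.0545 g × (4040 mL / 200 mL) = 1.101 g
beef extract: 0.614 g × (4040 mL / 200 mL) = 12.403 g
trehalose: 3.78 g × (4040 mL / 200 mL) = 76.356 g
L-histidine: 0.0223 g × (4040 mL / 200 mL) = 0.450 g

L-tryptophan 1.101 g; beef extract 12.403 g; trehalose 76.356 g; L-histidine 0.450 g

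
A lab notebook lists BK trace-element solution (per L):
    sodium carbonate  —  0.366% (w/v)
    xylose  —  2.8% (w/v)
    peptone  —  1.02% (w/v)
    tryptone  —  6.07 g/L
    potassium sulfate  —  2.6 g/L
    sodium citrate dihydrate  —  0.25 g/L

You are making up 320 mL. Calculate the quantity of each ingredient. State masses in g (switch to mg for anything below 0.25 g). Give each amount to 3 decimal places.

Target volume = 320 mL = 0.32 L.
sodium carbonate: 0.366% w/v = 3.66 g/L → 3.66 × 0.32 L = 1.171 g
xylose: 2.8 g per 100 mL × 320 mL ÷ 100 = 8.960 g
peptone: 1.02 g per 100 mL × 320 mL ÷ 100 = 3.264 g
tryptone: 6.07 g/L × 0.32 L = 1.942 g
potassium sulfate: 2.6 g/L × 0.32 L = 0.832 g
sodium citrate dihydrate: 0.25 g/L × 0.32 L = 0.08 g = 80.000 mg

sodium carbonate 1.171 g; xylose 8.960 g; peptone 3.264 g; tryptone 1.942 g; potassium sulfate 0.832 g; sodium citrate dihydrate 80.000 mg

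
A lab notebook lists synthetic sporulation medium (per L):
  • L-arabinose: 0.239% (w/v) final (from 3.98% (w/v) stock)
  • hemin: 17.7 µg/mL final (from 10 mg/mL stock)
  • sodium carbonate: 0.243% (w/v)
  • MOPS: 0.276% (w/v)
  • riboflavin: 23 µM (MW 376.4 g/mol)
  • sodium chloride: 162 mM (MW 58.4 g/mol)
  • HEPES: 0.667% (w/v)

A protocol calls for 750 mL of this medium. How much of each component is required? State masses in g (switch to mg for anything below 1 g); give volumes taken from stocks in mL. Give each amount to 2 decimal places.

Scale factor relative to 1 L: 0.75.
L-arabinose: C1V1 = C2V2 → 0.239% ÷ 3.98% × 750 mL = 45.04 mL
hemin: C1V1 = C2V2 → 17.7 µg/mL × 750 mL ÷ 10000 µg/mL = 1.33 mL
sodium carbonate: 0.243% w/v = 2.43 g/L → 2.43 × 0.75 L = 1.82 g
MOPS: 0.276 g per 100 mL × 750 mL ÷ 100 = 2.07 g
riboflavin: 23 µmol/L × 376.4 g/mol × 0.75 L ÷ 1000 = 6.49 mg
sodium chloride: 162 mmol/L × 58.4 g/mol × 0.75 L ÷ 1000 = 7.10 g
HEPES: 0.667 g per 100 mL × 750 mL ÷ 100 = 5.00 g

L-arabinose 45.04 mL; hemin 1.33 mL; sodium carbonate 1.82 g; MOPS 2.07 g; riboflavin 6.49 mg; sodium chloride 7.10 g; HEPES 5.00 g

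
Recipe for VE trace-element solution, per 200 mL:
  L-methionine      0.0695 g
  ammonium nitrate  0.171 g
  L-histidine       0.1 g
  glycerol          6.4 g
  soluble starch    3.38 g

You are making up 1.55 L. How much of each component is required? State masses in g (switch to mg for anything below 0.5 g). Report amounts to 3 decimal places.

L-methionine 0.539 g; ammonium nitrate 1.325 g; L-histidine 0.775 g; glycerol 49.600 g; soluble starch 26.195 g

Ratio of target to recipe volume: 1550 / 200 = 7.75.
L-methionine: 0.0695 g × (1550 mL / 200 mL) = 0.539 g
ammonium nitrate: 0.171 g × (1550 mL / 200 mL) = 1.325 g
L-histidine: 0.1 g × (1550 mL / 200 mL) = 0.775 g
glycerol: 6.4 g × (1550 mL / 200 mL) = 49.600 g
soluble starch: 3.38 g × (1550 mL / 200 mL) = 26.195 g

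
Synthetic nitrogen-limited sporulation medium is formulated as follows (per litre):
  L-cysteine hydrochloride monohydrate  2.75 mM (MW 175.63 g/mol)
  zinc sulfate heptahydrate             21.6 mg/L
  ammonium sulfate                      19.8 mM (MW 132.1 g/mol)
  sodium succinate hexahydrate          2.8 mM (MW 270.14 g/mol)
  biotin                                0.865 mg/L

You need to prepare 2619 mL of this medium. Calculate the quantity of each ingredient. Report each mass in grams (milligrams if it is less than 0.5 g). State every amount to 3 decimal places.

Scale factor relative to 1 L: 2.619.
L-cysteine hydrochloride monohydrate: 2.75 mmol/L × 175.63 g/mol × 2.619 L ÷ 1000 = 1.265 g
zinc sulfate heptahydrate: 21.6 mg/L × 2.619 L = 56.570 mg
ammonium sulfate: 19.8 mmol/L × 132.1 g/mol × 2.619 L ÷ 1000 = 6.850 g
sodium succinate hexahydrate: 2.8 mmol/L × 270.14 g/mol × 2.619 L ÷ 1000 = 1.981 g
biotin: 0.865 mg/L × 2.619 L = 2.265 mg

L-cysteine hydrochloride monohydrate 1.265 g; zinc sulfate heptahydrate 56.570 mg; ammonium sulfate 6.850 g; sodium succinate hexahydrate 1.981 g; biotin 2.265 mg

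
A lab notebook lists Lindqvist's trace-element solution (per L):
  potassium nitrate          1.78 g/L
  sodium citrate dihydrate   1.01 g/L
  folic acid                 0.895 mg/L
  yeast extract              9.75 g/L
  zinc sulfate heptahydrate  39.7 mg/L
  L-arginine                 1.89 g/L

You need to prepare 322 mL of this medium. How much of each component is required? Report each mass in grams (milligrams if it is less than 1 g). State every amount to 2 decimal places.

potassium nitrate 573.16 mg; sodium citrate dihydrate 325.22 mg; folic acid 0.29 mg; yeast extract 3.14 g; zinc sulfate heptahydrate 12.78 mg; L-arginine 608.58 mg

Target volume = 322 mL = 0.322 L.
potassium nitrate: 1.78 g/L × 0.322 L = 0.57316 g = 573.16 mg
sodium citrate dihydrate: 1.01 g/L × 0.322 L = 0.32522 g = 325.22 mg
folic acid: 0.895 mg/L × 0.322 L = 0.29 mg
yeast extract: 9.75 g/L × 0.322 L = 3.14 g
zinc sulfate heptahydrate: 39.7 mg/L × 0.322 L = 12.78 mg
L-arginine: 1.89 g/L × 0.322 L = 0.60858 g = 608.58 mg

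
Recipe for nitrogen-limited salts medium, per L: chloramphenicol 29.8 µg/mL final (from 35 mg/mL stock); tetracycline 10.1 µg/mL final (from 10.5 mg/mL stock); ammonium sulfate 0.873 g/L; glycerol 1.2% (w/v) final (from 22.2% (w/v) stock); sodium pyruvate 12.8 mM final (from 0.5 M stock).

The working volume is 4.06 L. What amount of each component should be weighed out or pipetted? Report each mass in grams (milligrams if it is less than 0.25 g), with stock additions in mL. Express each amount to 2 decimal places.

chloramphenicol 3.46 mL; tetracycline 3.91 mL; ammonium sulfate 3.54 g; glycerol 219.46 mL; sodium pyruvate 103.94 mL

Scale factor relative to 1 L: 4.06.
chloramphenicol: C1V1 = C2V2 → 29.8 µg/mL × 4060 mL ÷ 35000 µg/mL = 3.46 mL
tetracycline: V = C2·V2/C1 = 10.1 µg/mL × 4060 mL ÷ 10500 µg/mL = 3.91 mL
ammonium sulfate: 0.873 g/L × 4.06 L = 3.54 g
glycerol: dilute stock: 1.2% ÷ 22.2% × 4060 mL = 219.46 mL
sodium pyruvate: V = C2·V2/C1 = 12.8 mM × 4060 mL ÷ 500 mM = 103.94 mL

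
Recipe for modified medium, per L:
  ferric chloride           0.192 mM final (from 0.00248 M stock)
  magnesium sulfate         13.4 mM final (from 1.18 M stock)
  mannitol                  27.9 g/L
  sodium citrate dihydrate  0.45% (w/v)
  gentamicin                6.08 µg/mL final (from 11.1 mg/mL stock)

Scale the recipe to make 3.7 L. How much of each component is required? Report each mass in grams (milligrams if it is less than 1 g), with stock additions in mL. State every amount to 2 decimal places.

Working volume: 3.7 L.
ferric chloride: V = C2·V2/C1 = 0.192 mM × 3700 mL ÷ 2.48 mM = 286.45 mL
magnesium sulfate: C1V1 = C2V2 → 13.4 mM × 3700 mL ÷ 1180 mM = 42.02 mL
mannitol: 27.9 g/L × 3.7 L = 103.23 g
sodium citrate dihydrate: 0.45 g per 100 mL × 3700 mL ÷ 100 = 16.65 g
gentamicin: dilute stock: 6.08 µg/mL × 3700 mL ÷ 11100 µg/mL = 2.03 mL

ferric chloride 286.45 mL; magnesium sulfate 42.02 mL; mannitol 103.23 g; sodium citrate dihydrate 16.65 g; gentamicin 2.03 mL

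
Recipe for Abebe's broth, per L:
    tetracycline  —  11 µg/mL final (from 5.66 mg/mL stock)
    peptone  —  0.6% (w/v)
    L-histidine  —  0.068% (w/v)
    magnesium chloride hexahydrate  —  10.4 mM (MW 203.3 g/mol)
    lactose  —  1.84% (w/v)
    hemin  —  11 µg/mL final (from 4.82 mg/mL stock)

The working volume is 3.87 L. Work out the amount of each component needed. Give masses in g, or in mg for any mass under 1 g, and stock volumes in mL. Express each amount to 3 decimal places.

tetracycline 7.521 mL; peptone 23.220 g; L-histidine 2.632 g; magnesium chloride hexahydrate 8.182 g; lactose 71.208 g; hemin 8.832 mL

Working volume: 3.87 L.
tetracycline: dilute stock: 11 µg/mL × 3870 mL ÷ 5660 µg/mL = 7.521 mL
peptone: 0.6 g per 100 mL × 3870 mL ÷ 100 = 23.220 g
L-histidine: 0.068 g per 100 mL × 3870 mL ÷ 100 = 2.632 g
magnesium chloride hexahydrate: 10.4 mmol/L × 203.3 g/mol × 3.87 L ÷ 1000 = 8.182 g
lactose: 1.84 g per 100 mL × 3870 mL ÷ 100 = 71.208 g
hemin: dilute stock: 11 µg/mL × 3870 mL ÷ 4820 µg/mL = 8.832 mL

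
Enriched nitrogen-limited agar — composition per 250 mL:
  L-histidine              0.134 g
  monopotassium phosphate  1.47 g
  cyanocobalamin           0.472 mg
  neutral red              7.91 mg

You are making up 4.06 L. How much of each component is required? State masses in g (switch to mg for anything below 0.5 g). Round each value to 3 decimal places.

L-histidine 2.176 g; monopotassium phosphate 23.873 g; cyanocobalamin 7.665 mg; neutral red 128.458 mg

Ratio of target to recipe volume: 4060 / 250 = 16.24.
L-histidine: 0.134 g × (4060 mL / 250 mL) = 2.176 g
monopotassium phosphate: 1.47 g × (4060 mL / 250 mL) = 23.873 g
cyanocobalamin: 0.472 mg × (4060 mL / 250 mL) = 7.665 mg
neutral red: 7.91 mg × (4060 mL / 250 mL) = 128.458 mg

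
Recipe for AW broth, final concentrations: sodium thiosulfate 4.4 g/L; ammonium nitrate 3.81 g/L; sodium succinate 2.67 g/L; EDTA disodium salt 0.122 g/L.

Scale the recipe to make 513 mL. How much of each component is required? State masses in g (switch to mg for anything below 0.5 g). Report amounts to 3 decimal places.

Scale factor relative to 1 L: 0.513.
sodium thiosulfate: 4.4 g/L × 0.513 L = 2.257 g
ammonium nitrate: 3.81 g/L × 0.513 L = 1.955 g
sodium succinate: 2.67 g/L × 0.513 L = 1.370 g
EDTA disodium salt: 0.122 g/L × 0.513 L = 0.062586 g = 62.586 mg

sodium thiosulfate 2.257 g; ammonium nitrate 1.955 g; sodium succinate 1.370 g; EDTA disodium salt 62.586 mg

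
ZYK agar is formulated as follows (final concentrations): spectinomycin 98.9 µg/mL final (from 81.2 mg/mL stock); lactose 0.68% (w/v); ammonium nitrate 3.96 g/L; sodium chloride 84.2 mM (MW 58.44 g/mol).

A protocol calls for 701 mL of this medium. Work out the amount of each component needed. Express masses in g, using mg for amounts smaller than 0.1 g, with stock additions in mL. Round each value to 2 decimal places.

Working volume: 701 mL = 0.701 L.
spectinomycin: dilute stock: 98.9 µg/mL × 701 mL ÷ 81200 µg/mL = 0.85 mL
lactose: 0.68 g per 100 mL × 701 mL ÷ 100 = 4.77 g
ammonium nitrate: 3.96 g/L × 0.701 L = 2.78 g
sodium chloride: 84.2 mmol/L × 58.44 g/mol × 0.701 L ÷ 1000 = 3.45 g

spectinomycin 0.85 mL; lactose 4.77 g; ammonium nitrate 2.78 g; sodium chloride 3.45 g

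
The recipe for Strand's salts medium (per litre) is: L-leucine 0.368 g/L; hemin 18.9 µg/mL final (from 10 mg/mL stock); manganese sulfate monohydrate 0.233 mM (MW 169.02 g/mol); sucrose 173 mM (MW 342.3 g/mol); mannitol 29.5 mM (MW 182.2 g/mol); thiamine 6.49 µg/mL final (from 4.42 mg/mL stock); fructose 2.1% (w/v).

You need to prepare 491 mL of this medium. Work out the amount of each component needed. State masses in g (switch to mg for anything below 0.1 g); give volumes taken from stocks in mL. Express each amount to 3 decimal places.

L-leucine 0.181 g; hemin 0.928 mL; manganese sulfate monohydrate 19.336 mg; sucrose 29.076 g; mannitol 2.639 g; thiamine 0.721 mL; fructose 10.311 g

Scale factor relative to 1 L: 0.491.
L-leucine: 0.368 g/L × 0.491 L = 0.181 g
hemin: C1V1 = C2V2 → 18.9 µg/mL × 491 mL ÷ 10000 µg/mL = 0.928 mL
manganese sulfate monohydrate: 0.233 mmol/L × 169.02 mg/mmol × 0.491 L = 19.336 mg
sucrose: 173 mmol/L × 342.3 g/mol × 0.491 L ÷ 1000 = 29.076 g
mannitol: 29.5 mmol/L × 182.2 g/mol × 0.491 L ÷ 1000 = 2.639 g
thiamine: V = C2·V2/C1 = 6.49 µg/mL × 491 mL ÷ 4420 µg/mL = 0.721 mL
fructose: 2.1% w/v = 21 g/L → 21 × 0.491 L = 10.311 g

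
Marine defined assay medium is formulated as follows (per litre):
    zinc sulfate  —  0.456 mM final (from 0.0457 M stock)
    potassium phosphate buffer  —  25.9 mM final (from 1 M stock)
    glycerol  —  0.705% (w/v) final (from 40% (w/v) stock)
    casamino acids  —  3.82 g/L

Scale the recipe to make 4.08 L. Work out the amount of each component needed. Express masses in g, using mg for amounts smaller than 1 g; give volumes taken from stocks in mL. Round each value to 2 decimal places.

Scale factor relative to 1 L: 4.08.
zinc sulfate: dilute stock: 0.456 mM × 4080 mL ÷ 45.7 mM = 40.71 mL
potassium phosphate buffer: C1V1 = C2V2 → 25.9 mM × 4080 mL ÷ 1000 mM = 105.67 mL
glycerol: V = C2·V2/C1 = 0.705% ÷ 40% × 4080 mL = 71.91 mL
casamino acids: 3.82 g/L × 4.08 L = 15.59 g

zinc sulfate 40.71 mL; potassium phosphate buffer 105.67 mL; glycerol 71.91 mL; casamino acids 15.59 g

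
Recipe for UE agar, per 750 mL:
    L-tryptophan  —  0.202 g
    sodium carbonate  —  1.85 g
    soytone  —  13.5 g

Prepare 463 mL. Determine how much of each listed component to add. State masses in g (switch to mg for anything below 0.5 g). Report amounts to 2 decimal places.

L-tryptophan 124.70 mg; sodium carbonate 1.14 g; soytone 8.33 g

Ratio of target to recipe volume: 463 / 750 = 0.617333.
L-tryptophan: 0.202 g × (463 mL / 750 mL) = 0.124701 g = 124.70 mg
sodium carbonate: 1.85 g × (463 mL / 750 mL) = 1.14 g
soytone: 13.5 g × (463 mL / 750 mL) = 8.33 g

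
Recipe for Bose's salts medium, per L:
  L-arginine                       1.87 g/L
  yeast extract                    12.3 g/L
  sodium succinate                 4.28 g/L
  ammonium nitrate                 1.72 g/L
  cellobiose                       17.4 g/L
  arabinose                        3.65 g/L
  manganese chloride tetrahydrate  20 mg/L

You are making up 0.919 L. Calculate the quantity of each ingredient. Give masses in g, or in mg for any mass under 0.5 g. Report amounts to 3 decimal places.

Scale factor relative to 1 L: 0.919.
L-arginine: 1.87 g/L × 0.919 L = 1.719 g
yeast extract: 12.3 g/L × 0.919 L = 11.304 g
sodium succinate: 4.28 g/L × 0.919 L = 3.933 g
ammonium nitrate: 1.72 g/L × 0.919 L = 1.581 g
cellobiose: 17.4 g/L × 0.919 L = 15.991 g
arabinose: 3.65 g/L × 0.919 L = 3.354 g
manganese chloride tetrahydrate: 20 mg/L × 0.919 L = 18.380 mg

L-arginine 1.719 g; yeast extract 11.304 g; sodium succinate 3.933 g; ammonium nitrate 1.581 g; cellobiose 15.991 g; arabinose 3.354 g; manganese chloride tetrahydrate 18.380 mg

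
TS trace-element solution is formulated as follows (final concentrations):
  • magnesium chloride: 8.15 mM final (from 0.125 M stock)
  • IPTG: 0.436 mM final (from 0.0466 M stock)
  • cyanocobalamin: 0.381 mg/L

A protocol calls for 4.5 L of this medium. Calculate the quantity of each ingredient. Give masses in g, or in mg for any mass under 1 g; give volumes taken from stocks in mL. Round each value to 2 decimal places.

magnesium chloride 293.40 mL; IPTG 42.10 mL; cyanocobalamin 1.71 mg

Scale factor relative to 1 L: 4.5.
magnesium chloride: V = C2·V2/C1 = 8.15 mM × 4500 mL ÷ 125 mM = 293.40 mL
IPTG: C1V1 = C2V2 → 0.436 mM × 4500 mL ÷ 46.6 mM = 42.10 mL
cyanocobalamin: 0.381 mg/L × 4.5 L = 1.71 mg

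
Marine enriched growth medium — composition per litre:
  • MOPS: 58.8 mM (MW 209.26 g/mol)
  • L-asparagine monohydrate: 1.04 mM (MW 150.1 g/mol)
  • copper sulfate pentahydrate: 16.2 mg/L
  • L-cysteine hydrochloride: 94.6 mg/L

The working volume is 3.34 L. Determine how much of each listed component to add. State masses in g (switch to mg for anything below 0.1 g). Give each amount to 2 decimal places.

Scale factor relative to 1 L: 3.34.
MOPS: 58.8 mmol/L × 209.26 g/mol × 3.34 L ÷ 1000 = 41.10 g
L-asparagine monohydrate: 1.04 mmol/L × 150.1 g/mol × 3.34 L ÷ 1000 = 0.52 g
copper sulfate pentahydrate: 16.2 mg/L × 3.34 L = 54.11 mg
L-cysteine hydrochloride: 94.6 mg/L × 3.34 L = 315.964 mg = 0.32 g

MOPS 41.10 g; L-asparagine monohydrate 0.52 g; copper sulfate pentahydrate 54.11 mg; L-cysteine hydrochloride 0.32 g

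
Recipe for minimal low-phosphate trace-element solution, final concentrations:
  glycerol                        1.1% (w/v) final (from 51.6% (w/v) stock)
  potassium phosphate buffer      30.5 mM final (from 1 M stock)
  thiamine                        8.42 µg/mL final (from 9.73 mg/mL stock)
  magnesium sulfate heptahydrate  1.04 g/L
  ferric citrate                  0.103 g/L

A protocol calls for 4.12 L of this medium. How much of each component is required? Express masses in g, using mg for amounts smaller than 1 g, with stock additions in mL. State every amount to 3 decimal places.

Scale factor relative to 1 L: 4.12.
glycerol: dilute stock: 1.1% ÷ 51.6% × 4120 mL = 87.829 mL
potassium phosphate buffer: C1V1 = C2V2 → 30.5 mM × 4120 mL ÷ 1000 mM = 125.660 mL
thiamine: V = C2·V2/C1 = 8.42 µg/mL × 4120 mL ÷ 9730 µg/mL = 3.565 mL
magnesium sulfate heptahydrate: 1.04 g/L × 4.12 L = 4.285 g
ferric citrate: 0.103 g/L × 4.12 L = 0.42436 g = 424.360 mg

glycerol 87.829 mL; potassium phosphate buffer 125.660 mL; thiamine 3.565 mL; magnesium sulfate heptahydrate 4.285 g; ferric citrate 424.360 mg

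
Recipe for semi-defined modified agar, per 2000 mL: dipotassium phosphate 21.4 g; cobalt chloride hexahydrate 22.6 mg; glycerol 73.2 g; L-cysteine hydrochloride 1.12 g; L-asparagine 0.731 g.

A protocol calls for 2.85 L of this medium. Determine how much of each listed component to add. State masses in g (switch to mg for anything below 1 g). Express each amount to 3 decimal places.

dipotassium phosphate 30.495 g; cobalt chloride hexahydrate 32.205 mg; glycerol 104.310 g; L-cysteine hydrochloride 1.596 g; L-asparagine 1.042 g

Ratio of target to recipe volume: 2850 / 2000 = 1.425.
dipotassium phosphate: 21.4 g × (2850 mL / 2000 mL) = 30.495 g
cobalt chloride hexahydrate: 22.6 mg × (2850 mL / 2000 mL) = 32.205 mg
glycerol: 73.2 g × (2850 mL / 2000 mL) = 104.310 g
L-cysteine hydrochloride: 1.12 g × (2850 mL / 2000 mL) = 1.596 g
L-asparagine: 0.731 g × (2850 mL / 2000 mL) = 1.042 g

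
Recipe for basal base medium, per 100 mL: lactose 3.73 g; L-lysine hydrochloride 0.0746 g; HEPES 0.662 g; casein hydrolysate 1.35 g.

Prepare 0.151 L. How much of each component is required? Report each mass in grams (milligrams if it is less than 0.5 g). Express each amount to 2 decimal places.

lactose 5.63 g; L-lysine hydrochloride 112.65 mg; HEPES 1.00 g; casein hydrolysate 2.04 g

Ratio of target to recipe volume: 151 / 100 = 1.51.
lactose: 3.73 g × (151 mL / 100 mL) = 5.63 g
L-lysine hydrochloride: 0.0746 g × (151 mL / 100 mL) = 0.112646 g = 112.65 mg
HEPES: 0.662 g × (151 mL / 100 mL) = 1.00 g
casein hydrolysate: 1.35 g × (151 mL / 100 mL) = 2.04 g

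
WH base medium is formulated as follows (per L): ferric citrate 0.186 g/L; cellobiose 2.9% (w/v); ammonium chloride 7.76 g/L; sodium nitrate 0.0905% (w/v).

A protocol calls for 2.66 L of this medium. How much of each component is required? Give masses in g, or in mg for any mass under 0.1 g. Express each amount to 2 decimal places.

ferric citrate 0.49 g; cellobiose 77.14 g; ammonium chloride 20.64 g; sodium nitrate 2.41 g

Working volume: 2.66 L.
ferric citrate: 0.186 g/L × 2.66 L = 0.49 g
cellobiose: 2.9 g per 100 mL × 2660 mL ÷ 100 = 77.14 g
ammonium chloride: 7.76 g/L × 2.66 L = 20.64 g
sodium nitrate: 0.0905% w/v = 0.905 g/L → 0.905 × 2.66 L = 2.41 g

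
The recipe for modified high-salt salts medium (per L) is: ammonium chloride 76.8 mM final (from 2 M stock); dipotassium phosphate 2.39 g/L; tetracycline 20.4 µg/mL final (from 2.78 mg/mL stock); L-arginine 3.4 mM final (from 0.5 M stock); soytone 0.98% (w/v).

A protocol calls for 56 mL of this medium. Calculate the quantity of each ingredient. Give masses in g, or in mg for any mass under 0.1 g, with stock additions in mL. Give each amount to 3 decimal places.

ammonium chloride 2.150 mL; dipotassium phosphate 0.134 g; tetracycline 0.411 mL; L-arginine 0.381 mL; soytone 0.549 g

Scale factor relative to 1 L: 0.056.
ammonium chloride: dilute stock: 76.8 mM × 56 mL ÷ 2000 mM = 2.150 mL
dipotassium phosphate: 2.39 g/L × 0.056 L = 0.134 g
tetracycline: dilute stock: 20.4 µg/mL × 56 mL ÷ 2780 µg/mL = 0.411 mL
L-arginine: C1V1 = C2V2 → 3.4 mM × 56 mL ÷ 500 mM = 0.381 mL
soytone: 0.98 g per 100 mL × 56 mL ÷ 100 = 0.549 g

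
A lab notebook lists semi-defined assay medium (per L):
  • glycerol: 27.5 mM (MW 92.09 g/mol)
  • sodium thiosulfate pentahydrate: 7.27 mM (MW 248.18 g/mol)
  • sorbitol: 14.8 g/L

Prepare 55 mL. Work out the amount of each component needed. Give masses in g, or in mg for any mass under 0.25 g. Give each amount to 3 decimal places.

Scale factor relative to 1 L: 0.055.
glycerol: 27.5 mmol/L × 92.09 mg/mmol × 0.055 L = 139.286 mg
sodium thiosulfate pentahydrate: 7.27 mmol/L × 248.18 mg/mmol × 0.055 L = 99.235 mg
sorbitol: 14.8 g/L × 0.055 L = 0.814 g

glycerol 139.286 mg; sodium thiosulfate pentahydrate 99.235 mg; sorbitol 0.814 g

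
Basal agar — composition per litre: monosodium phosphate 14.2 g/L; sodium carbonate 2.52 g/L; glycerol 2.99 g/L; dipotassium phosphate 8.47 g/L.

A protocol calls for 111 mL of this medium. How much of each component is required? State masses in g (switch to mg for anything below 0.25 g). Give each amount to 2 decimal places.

monosodium phosphate 1.58 g; sodium carbonate 0.28 g; glycerol 0.33 g; dipotassium phosphate 0.94 g

Working volume: 111 mL = 0.111 L.
monosodium phosphate: 14.2 g/L × 0.111 L = 1.58 g
sodium carbonate: 2.52 g/L × 0.111 L = 0.28 g
glycerol: 2.99 g/L × 0.111 L = 0.33 g
dipotassium phosphate: 8.47 g/L × 0.111 L = 0.94 g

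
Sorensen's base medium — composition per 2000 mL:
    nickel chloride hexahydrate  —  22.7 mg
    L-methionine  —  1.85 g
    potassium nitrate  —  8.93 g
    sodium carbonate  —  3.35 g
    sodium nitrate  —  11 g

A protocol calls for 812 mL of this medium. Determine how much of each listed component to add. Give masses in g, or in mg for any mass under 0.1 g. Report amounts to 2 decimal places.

nickel chloride hexahydrate 9.22 mg; L-methionine 0.75 g; potassium nitrate 3.63 g; sodium carbonate 1.36 g; sodium nitrate 4.47 g

Ratio of target to recipe volume: 812 / 2000 = 0.406.
nickel chloride hexahydrate: 22.7 mg × (812 mL / 2000 mL) = 9.22 mg
L-methionine: 1.85 g × (812 mL / 2000 mL) = 0.75 g
potassium nitrate: 8.93 g × (812 mL / 2000 mL) = 3.63 g
sodium carbonate: 3.35 g × (812 mL / 2000 mL) = 1.36 g
sodium nitrate: 11 g × (812 mL / 2000 mL) = 4.47 g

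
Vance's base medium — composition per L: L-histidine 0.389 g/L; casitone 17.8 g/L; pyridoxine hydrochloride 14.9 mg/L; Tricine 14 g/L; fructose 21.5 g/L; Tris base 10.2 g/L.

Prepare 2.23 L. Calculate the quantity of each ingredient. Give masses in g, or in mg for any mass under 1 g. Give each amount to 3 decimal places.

Working volume: 2.23 L.
L-histidine: 0.389 g/L × 2.23 L = 0.86747 g = 867.470 mg
casitone: 17.8 g/L × 2.23 L = 39.694 g
pyridoxine hydrochloride: 14.9 mg/L × 2.23 L = 33.227 mg
Tricine: 14 g/L × 2.23 L = 31.220 g
fructose: 21.5 g/L × 2.23 L = 47.945 g
Tris base: 10.2 g/L × 2.23 L = 22.746 g

L-histidine 867.470 mg; casitone 39.694 g; pyridoxine hydrochloride 33.227 mg; Tricine 31.220 g; fructose 47.945 g; Tris base 22.746 g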